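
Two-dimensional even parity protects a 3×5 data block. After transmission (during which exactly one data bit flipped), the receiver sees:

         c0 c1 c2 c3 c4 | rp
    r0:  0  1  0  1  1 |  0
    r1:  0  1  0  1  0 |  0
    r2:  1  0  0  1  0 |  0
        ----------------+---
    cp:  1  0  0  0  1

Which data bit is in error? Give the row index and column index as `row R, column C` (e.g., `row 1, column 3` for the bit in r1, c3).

Recompute each row's even parity and compare to rp:
  r0: data parity 1, sent rp 0 → mismatch
  r1: data parity 0, sent rp 0 → ok
  r2: data parity 0, sent rp 0 → ok
Recompute each column's even parity and compare to cp:
  c0: data parity 1, sent cp 1 → ok
  c1: data parity 0, sent cp 0 → ok
  c2: data parity 0, sent cp 0 → ok
  c3: data parity 1, sent cp 0 → mismatch
  c4: data parity 1, sent cp 1 → ok
Exactly one row (r0) and one column (c3) fail → the flipped bit is at their intersection.

row 0, column 3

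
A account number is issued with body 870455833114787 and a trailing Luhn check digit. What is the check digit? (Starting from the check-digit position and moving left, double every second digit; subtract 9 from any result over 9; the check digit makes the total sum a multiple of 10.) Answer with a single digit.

5

Partial digits right→left: 7 8 7 4 1 1 3 3 8 5 5 4 0 7 8
Double every second digit counting from the check-digit position (so the 1st, 3rd, 5th, ... of the partial from the right).
  doubled (with −9 where >9): 5 5 2 6 7 1 0 7 → sum 33
  kept as-is: 8 4 1 3 5 4 7 → sum 32
Total = 33 + 32 = 65.
Check digit = (10 − (65 mod 10)) mod 10 = 5.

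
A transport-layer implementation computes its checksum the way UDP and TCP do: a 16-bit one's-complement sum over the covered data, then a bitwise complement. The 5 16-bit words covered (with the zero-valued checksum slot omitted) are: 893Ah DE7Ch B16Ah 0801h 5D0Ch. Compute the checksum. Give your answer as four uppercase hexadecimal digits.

One's-complement addition (fold any carry out of bit 15 back into bit 0):
  0x893A + 0xDE7C = 0x167B6 → wrap carry → 0x67B7
  0x67B7 + 0xB16A = 0x11921 → wrap carry → 0x1922
  0x1922 + 0x0801 = 0x02123
  0x2123 + 0x5D0C = 0x07E2F
One's-complement sum = 0x7E2F.
Checksum = ~0x7E2F & 0xFFFF = 0x81D0.

81D0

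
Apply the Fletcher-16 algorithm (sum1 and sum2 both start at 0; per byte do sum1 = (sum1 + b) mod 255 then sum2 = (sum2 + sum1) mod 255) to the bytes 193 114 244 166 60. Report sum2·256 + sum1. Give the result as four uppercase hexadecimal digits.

FA0C

Running sums (mod 255):
  after byte 0 (193): sum1=193, sum2=193
  after byte 1 (114): sum1=52, sum2=245
  after byte 2 (244): sum1=41, sum2=31
  after byte 3 (166): sum1=207, sum2=238
  after byte 4 (60): sum1=12, sum2=250
Checksum = sum2·256 + sum1 = 250·256 + 12 = 64012 = 0xFA0C.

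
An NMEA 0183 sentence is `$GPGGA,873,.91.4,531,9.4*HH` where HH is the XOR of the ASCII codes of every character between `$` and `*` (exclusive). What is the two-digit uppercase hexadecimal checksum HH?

XOR the ASCII codes of the payload characters:
  'G' = 0x47 → acc = 0x47
  'P' = 0x50 → acc = 0x17
  'G' = 0x47 → acc = 0x50
  'G' = 0x47 → acc = 0x17
  'A' = 0x41 → acc = 0x56
  ',' = 0x2C → acc = 0x7A
  '8' = 0x38 → acc = 0x42
  '7' = 0x37 → acc = 0x75
  '3' = 0x33 → acc = 0x46
  ',' = 0x2C → acc = 0x6A
  '.' = 0x2E → acc = 0x44
  '9' = 0x39 → acc = 0x7D
  '1' = 0x31 → acc = 0x4C
  '.' = 0x2E → acc = 0x62
  '4' = 0x34 → acc = 0x56
  ',' = 0x2C → acc = 0x7A
  '5' = 0x35 → acc = 0x4F
  '3' = 0x33 → acc = 0x7C
  '1' = 0x31 → acc = 0x4D
  ',' = 0x2C → acc = 0x61
  '9' = 0x39 → acc = 0x58
  '.' = 0x2E → acc = 0x76
  '4' = 0x34 → acc = 0x42
Checksum = 0x42.

42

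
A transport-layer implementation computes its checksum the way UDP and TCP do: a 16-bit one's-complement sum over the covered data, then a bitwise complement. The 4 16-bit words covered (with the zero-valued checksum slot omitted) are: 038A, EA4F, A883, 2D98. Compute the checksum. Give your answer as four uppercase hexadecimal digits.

3C0A

One's-complement addition (fold any carry out of bit 15 back into bit 0):
  0x038A + 0xEA4F = 0x0EDD9
  0xEDD9 + 0xA883 = 0x1965C → wrap carry → 0x965D
  0x965D + 0x2D98 = 0x0C3F5
One's-complement sum = 0xC3F5.
Checksum = ~0xC3F5 & 0xFFFF = 0x3C0A.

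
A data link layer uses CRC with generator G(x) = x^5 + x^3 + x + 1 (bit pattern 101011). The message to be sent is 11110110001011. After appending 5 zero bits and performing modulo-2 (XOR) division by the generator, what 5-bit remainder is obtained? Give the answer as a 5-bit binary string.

Append 5 zeros: 1111011000101100000. Divide by 101011 (XOR where the leading bit is 1):
  pos 0: 111101 XOR 101011 = 010110
  pos 1: 101101 XOR 101011 = 000110
  pos 4: 110000 XOR 101011 = 011011
  pos 5: 110111 XOR 101011 = 011100
  pos 6: 111000 XOR 101011 = 010011
  pos 7: 100111 XOR 101011 = 001100
  pos 9: 110010 XOR 101011 = 011001
  pos 10: 110010 XOR 101011 = 011001
  pos 11: 110010 XOR 101011 = 011001
  pos 12: 110010 XOR 101011 = 011001
  pos 13: 110010 XOR 101011 = 011001
Remainder (last 5 bits) = 11001. This is the CRC / FCS.

11001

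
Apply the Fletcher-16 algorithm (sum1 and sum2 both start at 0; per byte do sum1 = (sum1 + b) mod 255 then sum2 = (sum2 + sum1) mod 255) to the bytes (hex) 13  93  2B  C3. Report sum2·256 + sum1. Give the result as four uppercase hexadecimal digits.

2195

Running sums (mod 255):
  after byte 0 (13): sum1=19, sum2=19
  after byte 1 (93): sum1=166, sum2=185
  after byte 2 (2B): sum1=209, sum2=139
  after byte 3 (C3): sum1=149, sum2=33
Checksum = sum2·256 + sum1 = 33·256 + 149 = 8597 = 0x2195.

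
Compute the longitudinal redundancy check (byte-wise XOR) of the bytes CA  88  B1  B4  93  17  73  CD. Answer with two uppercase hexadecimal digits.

7D

XOR the bytes together:
  start with 0xCA
  0xCA ⊕ 0x88 = 0x42
  0x42 ⊕ 0xB1 = 0xF3
  0xF3 ⊕ 0xB4 = 0x47
  0x47 ⊕ 0x93 = 0xD4
  0xD4 ⊕ 0x17 = 0xC3
  0xC3 ⊕ 0x73 = 0xB0
  0xB0 ⊕ 0xCD = 0x7D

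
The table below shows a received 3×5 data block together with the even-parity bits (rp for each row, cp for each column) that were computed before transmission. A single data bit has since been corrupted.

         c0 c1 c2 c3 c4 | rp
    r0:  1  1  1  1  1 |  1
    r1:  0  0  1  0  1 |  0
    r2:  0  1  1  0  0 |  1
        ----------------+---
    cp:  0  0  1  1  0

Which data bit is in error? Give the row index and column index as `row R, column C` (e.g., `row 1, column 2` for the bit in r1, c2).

row 2, column 0

Recompute each row's even parity and compare to rp:
  r0: data parity 1, sent rp 1 → ok
  r1: data parity 0, sent rp 0 → ok
  r2: data parity 0, sent rp 1 → mismatch
Recompute each column's even parity and compare to cp:
  c0: data parity 1, sent cp 0 → mismatch
  c1: data parity 0, sent cp 0 → ok
  c2: data parity 1, sent cp 1 → ok
  c3: data parity 1, sent cp 1 → ok
  c4: data parity 0, sent cp 0 → ok
Exactly one row (r2) and one column (c0) fail → the flipped bit is at their intersection.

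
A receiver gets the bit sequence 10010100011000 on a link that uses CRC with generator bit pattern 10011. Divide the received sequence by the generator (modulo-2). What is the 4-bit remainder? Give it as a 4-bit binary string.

0100

Modulo-2 division of 10010100011000 by 10011:
  pos 0: 10010 XOR 10011 = 00001
  pos 4: 11000 XOR 10011 = 01011
  pos 5: 10111 XOR 10011 = 00100
  pos 7: 10010 XOR 10011 = 00001
Remainder = 0100 (nonzero — an error is detected).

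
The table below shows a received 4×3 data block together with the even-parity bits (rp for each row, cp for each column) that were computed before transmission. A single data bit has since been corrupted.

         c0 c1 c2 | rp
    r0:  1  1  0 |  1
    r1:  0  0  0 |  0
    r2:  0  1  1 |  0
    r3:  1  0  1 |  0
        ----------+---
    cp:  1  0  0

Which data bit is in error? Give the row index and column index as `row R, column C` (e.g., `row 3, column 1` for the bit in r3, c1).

row 0, column 0

Recompute each row's even parity and compare to rp:
  r0: data parity 0, sent rp 1 → mismatch
  r1: data parity 0, sent rp 0 → ok
  r2: data parity 0, sent rp 0 → ok
  r3: data parity 0, sent rp 0 → ok
Recompute each column's even parity and compare to cp:
  c0: data parity 0, sent cp 1 → mismatch
  c1: data parity 0, sent cp 0 → ok
  c2: data parity 0, sent cp 0 → ok
Exactly one row (r0) and one column (c0) fail → the flipped bit is at their intersection.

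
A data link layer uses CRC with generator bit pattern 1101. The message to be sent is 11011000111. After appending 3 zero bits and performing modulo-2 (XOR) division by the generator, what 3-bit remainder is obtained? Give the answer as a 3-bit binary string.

Append 3 zeros: 11011000111000. Divide by 1101 (XOR where the leading bit is 1):
  pos 0: 1101 XOR 1101 = 0000
  pos 4: 1000 XOR 1101 = 0101
  pos 5: 1011 XOR 1101 = 0110
  pos 6: 1101 XOR 1101 = 0000
  pos 10: 1000 XOR 1101 = 0101
Remainder (last 3 bits) = 101. This is the CRC / FCS.

101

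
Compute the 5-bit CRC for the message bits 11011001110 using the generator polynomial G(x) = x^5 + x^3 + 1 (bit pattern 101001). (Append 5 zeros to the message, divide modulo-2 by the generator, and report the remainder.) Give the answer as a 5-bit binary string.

Append 5 zeros: 1101100111000000. Divide by 101001 (XOR where the leading bit is 1):
  pos 0: 110110 XOR 101001 = 011111
  pos 1: 111110 XOR 101001 = 010111
  pos 2: 101111 XOR 101001 = 000110
  pos 5: 110110 XOR 101001 = 011111
  pos 6: 111110 XOR 101001 = 010111
  pos 7: 101110 XOR 101001 = 000111
  pos 10: 111000 XOR 101001 = 010001
Remainder (last 5 bits) = 10001. This is the CRC / FCS.

10001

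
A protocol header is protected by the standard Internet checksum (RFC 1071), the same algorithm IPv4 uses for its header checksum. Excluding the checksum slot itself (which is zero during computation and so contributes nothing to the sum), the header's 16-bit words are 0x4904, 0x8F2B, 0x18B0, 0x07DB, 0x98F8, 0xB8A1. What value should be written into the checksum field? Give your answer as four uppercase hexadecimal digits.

One's-complement addition (fold any carry out of bit 15 back into bit 0):
  0x4904 + 0x8F2B = 0x0D82F
  0xD82F + 0x18B0 = 0x0F0DF
  0xF0DF + 0x07DB = 0x0F8BA
  0xF8BA + 0x98F8 = 0x191B2 → wrap carry → 0x91B3
  0x91B3 + 0xB8A1 = 0x14A54 → wrap carry → 0x4A55
One's-complement sum = 0x4A55.
Checksum = ~0x4A55 & 0xFFFF = 0xB5AA.

B5AA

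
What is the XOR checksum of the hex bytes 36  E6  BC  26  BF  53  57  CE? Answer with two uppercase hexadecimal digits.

XOR the bytes together:
  start with 0x36
  0x36 ⊕ 0xE6 = 0xD0
  0xD0 ⊕ 0xBC = 0x6C
  0x6C ⊕ 0x26 = 0x4A
  0x4A ⊕ 0xBF = 0xF5
  0xF5 ⊕ 0x53 = 0xA6
  0xA6 ⊕ 0x57 = 0xF1
  0xF1 ⊕ 0xCE = 0x3F

3F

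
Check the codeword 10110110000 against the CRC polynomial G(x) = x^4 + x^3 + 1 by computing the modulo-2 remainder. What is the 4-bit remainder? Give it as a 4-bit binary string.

0001

Modulo-2 division of 10110110000 by 11001:
  pos 0: 10110 XOR 11001 = 01111
  pos 1: 11111 XOR 11001 = 00110
  pos 3: 11010 XOR 11001 = 00011
  pos 6: 11000 XOR 11001 = 00001
Remainder = 0001 (nonzero — an error is detected).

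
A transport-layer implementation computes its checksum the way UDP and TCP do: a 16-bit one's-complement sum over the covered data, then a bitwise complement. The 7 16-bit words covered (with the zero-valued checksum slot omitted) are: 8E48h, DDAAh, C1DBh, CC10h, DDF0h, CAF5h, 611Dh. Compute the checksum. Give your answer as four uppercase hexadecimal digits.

One's-complement addition (fold any carry out of bit 15 back into bit 0):
  0x8E48 + 0xDDAA = 0x16BF2 → wrap carry → 0x6BF3
  0x6BF3 + 0xC1DB = 0x12DCE → wrap carry → 0x2DCF
  0x2DCF + 0xCC10 = 0x0F9DF
  0xF9DF + 0xDDF0 = 0x1D7CF → wrap carry → 0xD7D0
  0xD7D0 + 0xCAF5 = 0x1A2C5 → wrap carry → 0xA2C6
  0xA2C6 + 0x611D = 0x103E3 → wrap carry → 0x03E4
One's-complement sum = 0x03E4.
Checksum = ~0x03E4 & 0xFFFF = 0xFC1B.

FC1B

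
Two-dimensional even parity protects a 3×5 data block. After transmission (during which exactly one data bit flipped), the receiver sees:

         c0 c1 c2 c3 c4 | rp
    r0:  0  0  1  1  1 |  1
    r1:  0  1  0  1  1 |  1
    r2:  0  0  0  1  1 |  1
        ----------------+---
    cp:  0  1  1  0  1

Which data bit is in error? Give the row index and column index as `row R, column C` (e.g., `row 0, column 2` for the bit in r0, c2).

Recompute each row's even parity and compare to rp:
  r0: data parity 1, sent rp 1 → ok
  r1: data parity 1, sent rp 1 → ok
  r2: data parity 0, sent rp 1 → mismatch
Recompute each column's even parity and compare to cp:
  c0: data parity 0, sent cp 0 → ok
  c1: data parity 1, sent cp 1 → ok
  c2: data parity 1, sent cp 1 → ok
  c3: data parity 1, sent cp 0 → mismatch
  c4: data parity 1, sent cp 1 → ok
Exactly one row (r2) and one column (c3) fail → the flipped bit is at their intersection.

row 2, column 3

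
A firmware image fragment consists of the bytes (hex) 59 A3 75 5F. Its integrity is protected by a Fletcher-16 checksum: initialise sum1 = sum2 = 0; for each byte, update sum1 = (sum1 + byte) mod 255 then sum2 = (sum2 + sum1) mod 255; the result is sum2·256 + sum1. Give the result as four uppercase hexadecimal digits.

Running sums (mod 255):
  after byte 0 (59): sum1=89, sum2=89
  after byte 1 (A3): sum1=252, sum2=86
  after byte 2 (75): sum1=114, sum2=200
  after byte 3 (5F): sum1=209, sum2=154
Checksum = sum2·256 + sum1 = 154·256 + 209 = 39633 = 0x9AD1.

9AD1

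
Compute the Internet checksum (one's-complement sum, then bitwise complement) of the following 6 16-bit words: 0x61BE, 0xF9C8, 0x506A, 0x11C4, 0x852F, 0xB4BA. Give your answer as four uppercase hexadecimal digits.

One's-complement addition (fold any carry out of bit 15 back into bit 0):
  0x61BE + 0xF9C8 = 0x15B86 → wrap carry → 0x5B87
  0x5B87 + 0x506A = 0x0ABF1
  0xABF1 + 0x11C4 = 0x0BDB5
  0xBDB5 + 0x852F = 0x142E4 → wrap carry → 0x42E5
  0x42E5 + 0xB4BA = 0x0F79F
One's-complement sum = 0xF79F.
Checksum = ~0xF79F & 0xFFFF = 0x0860.

0860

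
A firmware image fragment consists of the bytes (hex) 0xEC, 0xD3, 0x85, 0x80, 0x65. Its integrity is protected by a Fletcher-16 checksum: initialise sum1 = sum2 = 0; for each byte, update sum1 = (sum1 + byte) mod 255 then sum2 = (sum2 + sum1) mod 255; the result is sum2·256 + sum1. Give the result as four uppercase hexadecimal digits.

Running sums (mod 255):
  after byte 0 (0xEC): sum1=236, sum2=236
  after byte 1 (0xD3): sum1=192, sum2=173
  after byte 2 (0x85): sum1=70, sum2=243
  after byte 3 (0x80): sum1=198, sum2=186
  after byte 4 (0x65): sum1=44, sum2=230
Checksum = sum2·256 + sum1 = 230·256 + 44 = 58924 = 0xE62C.

E62C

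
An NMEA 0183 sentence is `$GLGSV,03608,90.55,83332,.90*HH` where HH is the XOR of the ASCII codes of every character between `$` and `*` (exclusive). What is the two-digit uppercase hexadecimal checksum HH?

XOR the ASCII codes of the payload characters:
  'G' = 0x47 → acc = 0x47
  'L' = 0x4C → acc = 0x0B
  'G' = 0x47 → acc = 0x4C
  'S' = 0x53 → acc = 0x1F
  'V' = 0x56 → acc = 0x49
  ',' = 0x2C → acc = 0x65
  '0' = 0x30 → acc = 0x55
  '3' = 0x33 → acc = 0x66
  '6' = 0x36 → acc = 0x50
  '0' = 0x30 → acc = 0x60
  '8' = 0x38 → acc = 0x58
  ',' = 0x2C → acc = 0x74
  '9' = 0x39 → acc = 0x4D
  '0' = 0x30 → acc = 0x7D
  '.' = 0x2E → acc = 0x53
  '5' = 0x35 → acc = 0x66
  '5' = 0x35 → acc = 0x53
  ',' = 0x2C → acc = 0x7F
  '8' = 0x38 → acc = 0x47
  '3' = 0x33 → acc = 0x74
  '3' = 0x33 → acc = 0x47
  '3' = 0x33 → acc = 0x74
  '2' = 0x32 → acc = 0x46
  ',' = 0x2C → acc = 0x6A
  '.' = 0x2E → acc = 0x44
  '9' = 0x39 → acc = 0x7D
  '0' = 0x30 → acc = 0x4D
Checksum = 0x4D.

4D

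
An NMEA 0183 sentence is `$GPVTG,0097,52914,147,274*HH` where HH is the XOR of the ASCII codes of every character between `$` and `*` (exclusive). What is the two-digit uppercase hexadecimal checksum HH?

XOR the ASCII codes of the payload characters:
  'G' = 0x47 → acc = 0x47
  'P' = 0x50 → acc = 0x17
  'V' = 0x56 → acc = 0x41
  'T' = 0x54 → acc = 0x15
  'G' = 0x47 → acc = 0x52
  ',' = 0x2C → acc = 0x7E
  '0' = 0x30 → acc = 0x4E
  '0' = 0x30 → acc = 0x7E
  '9' = 0x39 → acc = 0x47
  '7' = 0x37 → acc = 0x70
  ',' = 0x2C → acc = 0x5C
  '5' = 0x35 → acc = 0x69
  '2' = 0x32 → acc = 0x5B
  '9' = 0x39 → acc = 0x62
  '1' = 0x31 → acc = 0x53
  '4' = 0x34 → acc = 0x67
  ',' = 0x2C → acc = 0x4B
  '1' = 0x31 → acc = 0x7A
  '4' = 0x34 → acc = 0x4E
  '7' = 0x37 → acc = 0x79
  ',' = 0x2C → acc = 0x55
  '2' = 0x32 → acc = 0x67
  '7' = 0x37 → acc = 0x50
  '4' = 0x34 → acc = 0x64
Checksum = 0x64.

64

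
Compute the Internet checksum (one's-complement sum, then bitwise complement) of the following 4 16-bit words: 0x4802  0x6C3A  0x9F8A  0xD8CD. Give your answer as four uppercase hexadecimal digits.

One's-complement addition (fold any carry out of bit 15 back into bit 0):
  0x4802 + 0x6C3A = 0x0B43C
  0xB43C + 0x9F8A = 0x153C6 → wrap carry → 0x53C7
  0x53C7 + 0xD8CD = 0x12C94 → wrap carry → 0x2C95
One's-complement sum = 0x2C95.
Checksum = ~0x2C95 & 0xFFFF = 0xD36A.

D36A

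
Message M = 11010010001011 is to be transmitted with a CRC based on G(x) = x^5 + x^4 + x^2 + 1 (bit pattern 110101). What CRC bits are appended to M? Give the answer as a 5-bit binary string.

01101

Append 5 zeros: 1101001000101100000. Divide by 110101 (XOR where the leading bit is 1):
  pos 0: 110100 XOR 110101 = 000001
  pos 5: 110001 XOR 110101 = 000100
  pos 8: 100011 XOR 110101 = 010110
  pos 9: 101100 XOR 110101 = 011001
  pos 10: 110010 XOR 110101 = 000111
  pos 13: 111000 XOR 110101 = 001101
Remainder (last 5 bits) = 01101. This is the CRC / FCS.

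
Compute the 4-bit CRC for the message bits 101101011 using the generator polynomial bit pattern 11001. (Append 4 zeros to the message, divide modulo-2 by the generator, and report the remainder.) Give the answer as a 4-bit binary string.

Append 4 zeros: 1011010110000. Divide by 11001 (XOR where the leading bit is 1):
  pos 0: 10110 XOR 11001 = 01111
  pos 1: 11111 XOR 11001 = 00110
  pos 3: 11001 XOR 11001 = 00000
  pos 8: 10000 XOR 11001 = 01001
Remainder (last 4 bits) = 1001. This is the CRC / FCS.

1001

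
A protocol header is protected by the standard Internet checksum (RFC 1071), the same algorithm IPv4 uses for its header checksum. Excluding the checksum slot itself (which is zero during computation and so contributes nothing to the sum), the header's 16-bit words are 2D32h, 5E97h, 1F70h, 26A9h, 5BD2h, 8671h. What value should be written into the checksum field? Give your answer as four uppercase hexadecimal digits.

4BD9

One's-complement addition (fold any carry out of bit 15 back into bit 0):
  0x2D32 + 0x5E97 = 0x08BC9
  0x8BC9 + 0x1F70 = 0x0AB39
  0xAB39 + 0x26A9 = 0x0D1E2
  0xD1E2 + 0x5BD2 = 0x12DB4 → wrap carry → 0x2DB5
  0x2DB5 + 0x8671 = 0x0B426
One's-complement sum = 0xB426.
Checksum = ~0xB426 & 0xFFFF = 0x4BD9.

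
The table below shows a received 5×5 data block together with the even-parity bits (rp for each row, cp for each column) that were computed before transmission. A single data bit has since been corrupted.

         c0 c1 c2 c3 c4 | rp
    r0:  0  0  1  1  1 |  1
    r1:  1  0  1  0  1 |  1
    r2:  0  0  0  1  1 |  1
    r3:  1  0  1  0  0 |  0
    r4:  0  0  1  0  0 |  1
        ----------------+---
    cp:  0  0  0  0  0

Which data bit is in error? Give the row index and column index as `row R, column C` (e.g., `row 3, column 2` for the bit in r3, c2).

row 2, column 4

Recompute each row's even parity and compare to rp:
  r0: data parity 1, sent rp 1 → ok
  r1: data parity 1, sent rp 1 → ok
  r2: data parity 0, sent rp 1 → mismatch
  r3: data parity 0, sent rp 0 → ok
  r4: data parity 1, sent rp 1 → ok
Recompute each column's even parity and compare to cp:
  c0: data parity 0, sent cp 0 → ok
  c1: data parity 0, sent cp 0 → ok
  c2: data parity 0, sent cp 0 → ok
  c3: data parity 0, sent cp 0 → ok
  c4: data parity 1, sent cp 0 → mismatch
Exactly one row (r2) and one column (c4) fail → the flipped bit is at their intersection.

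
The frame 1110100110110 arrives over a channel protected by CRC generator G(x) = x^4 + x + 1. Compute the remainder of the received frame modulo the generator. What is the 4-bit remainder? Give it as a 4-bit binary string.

0000

Modulo-2 division of 1110100110110 by 10011:
  pos 0: 11101 XOR 10011 = 01110
  pos 1: 11100 XOR 10011 = 01111
  pos 2: 11110 XOR 10011 = 01101
  pos 3: 11011 XOR 10011 = 01000
  pos 4: 10001 XOR 10011 = 00010
  pos 7: 10011 XOR 10011 = 00000
Remainder = 0000 (zero — the frame passes the CRC check).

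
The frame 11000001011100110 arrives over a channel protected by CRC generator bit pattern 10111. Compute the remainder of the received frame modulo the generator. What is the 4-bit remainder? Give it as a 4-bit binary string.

0000

Modulo-2 division of 11000001011100110 by 10111:
  pos 0: 11000 XOR 10111 = 01111
  pos 1: 11110 XOR 10111 = 01001
  pos 2: 10010 XOR 10111 = 00101
  pos 4: 10110 XOR 10111 = 00001
  pos 8: 11110 XOR 10111 = 01001
  pos 9: 10010 XOR 10111 = 00101
  pos 11: 10111 XOR 10111 = 00000
Remainder = 0000 (zero — the frame passes the CRC check).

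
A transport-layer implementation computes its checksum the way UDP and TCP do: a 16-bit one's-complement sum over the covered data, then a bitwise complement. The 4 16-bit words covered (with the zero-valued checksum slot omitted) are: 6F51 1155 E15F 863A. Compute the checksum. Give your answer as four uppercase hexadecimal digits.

One's-complement addition (fold any carry out of bit 15 back into bit 0):
  0x6F51 + 0x1155 = 0x080A6
  0x80A6 + 0xE15F = 0x16205 → wrap carry → 0x6206
  0x6206 + 0x863A = 0x0E840
One's-complement sum = 0xE840.
Checksum = ~0xE840 & 0xFFFF = 0x17BF.

17BF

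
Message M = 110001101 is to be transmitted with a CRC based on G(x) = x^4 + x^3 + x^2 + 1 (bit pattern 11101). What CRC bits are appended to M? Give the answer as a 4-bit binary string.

Append 4 zeros: 1100011010000. Divide by 11101 (XOR where the leading bit is 1):
  pos 0: 11000 XOR 11101 = 00101
  pos 2: 10111 XOR 11101 = 01010
  pos 3: 10100 XOR 11101 = 01001
  pos 4: 10011 XOR 11101 = 01110
  pos 5: 11100 XOR 11101 = 00001
Remainder (last 4 bits) = 1000. This is the CRC / FCS.

1000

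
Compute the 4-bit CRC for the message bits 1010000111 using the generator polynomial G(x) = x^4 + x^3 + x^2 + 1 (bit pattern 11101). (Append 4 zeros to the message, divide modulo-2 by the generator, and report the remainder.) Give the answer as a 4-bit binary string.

0111

Append 4 zeros: 10100001110000. Divide by 11101 (XOR where the leading bit is 1):
  pos 0: 10100 XOR 11101 = 01001
  pos 1: 10010 XOR 11101 = 01111
  pos 2: 11110 XOR 11101 = 00011
  pos 5: 11111 XOR 11101 = 00010
  pos 8: 10000 XOR 11101 = 01101
  pos 9: 11010 XOR 11101 = 00111
Remainder (last 4 bits) = 0111. This is the CRC / FCS.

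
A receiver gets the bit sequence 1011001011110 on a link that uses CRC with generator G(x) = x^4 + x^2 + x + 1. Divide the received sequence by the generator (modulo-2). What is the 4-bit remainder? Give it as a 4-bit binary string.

Modulo-2 division of 1011001011110 by 10111:
  pos 0: 10110 XOR 10111 = 00001
  pos 4: 10101 XOR 10111 = 00010
  pos 7: 10111 XOR 10111 = 00000
Remainder = 0000 (zero — the frame passes the CRC check).

0000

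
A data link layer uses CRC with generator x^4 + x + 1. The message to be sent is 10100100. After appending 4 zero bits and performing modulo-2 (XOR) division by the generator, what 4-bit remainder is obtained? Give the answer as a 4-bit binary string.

Append 4 zeros: 101001000000. Divide by 10011 (XOR where the leading bit is 1):
  pos 0: 10100 XOR 10011 = 00111
  pos 2: 11110 XOR 10011 = 01101
  pos 3: 11010 XOR 10011 = 01001
  pos 4: 10010 XOR 10011 = 00001
Remainder (last 4 bits) = 1000. This is the CRC / FCS.

1000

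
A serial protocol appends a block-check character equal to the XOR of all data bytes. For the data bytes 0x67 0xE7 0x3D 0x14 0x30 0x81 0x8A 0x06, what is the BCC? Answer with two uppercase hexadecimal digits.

94

XOR the bytes together:
  start with 0x67
  0x67 ⊕ 0xE7 = 0x80
  0x80 ⊕ 0x3D = 0xBD
  0xBD ⊕ 0x14 = 0xA9
  0xA9 ⊕ 0x30 = 0x99
  0x99 ⊕ 0x81 = 0x18
  0x18 ⊕ 0x8A = 0x92
  0x92 ⊕ 0x06 = 0x94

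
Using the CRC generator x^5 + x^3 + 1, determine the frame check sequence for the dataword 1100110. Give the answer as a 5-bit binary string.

Append 5 zeros: 110011000000. Divide by 101001 (XOR where the leading bit is 1):
  pos 0: 110011 XOR 101001 = 011010
  pos 1: 110100 XOR 101001 = 011101
  pos 2: 111010 XOR 101001 = 010011
  pos 3: 100110 XOR 101001 = 001111
  pos 5: 111100 XOR 101001 = 010101
  pos 6: 101010 XOR 101001 = 000011
Remainder (last 5 bits) = 00011. This is the CRC / FCS.

00011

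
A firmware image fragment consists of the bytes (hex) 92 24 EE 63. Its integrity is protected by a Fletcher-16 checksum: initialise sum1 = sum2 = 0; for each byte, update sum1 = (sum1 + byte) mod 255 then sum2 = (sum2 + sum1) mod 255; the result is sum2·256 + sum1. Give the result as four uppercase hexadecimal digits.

F709

Running sums (mod 255):
  after byte 0 (92): sum1=146, sum2=146
  after byte 1 (24): sum1=182, sum2=73
  after byte 2 (EE): sum1=165, sum2=238
  after byte 3 (63): sum1=9, sum2=247
Checksum = sum2·256 + sum1 = 247·256 + 9 = 63241 = 0xF709.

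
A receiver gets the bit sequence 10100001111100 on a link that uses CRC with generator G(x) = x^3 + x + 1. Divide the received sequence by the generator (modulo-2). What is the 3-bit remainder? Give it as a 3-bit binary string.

Modulo-2 division of 10100001111100 by 1011:
  pos 0: 1010 XOR 1011 = 0001
  pos 3: 1000 XOR 1011 = 0011
  pos 5: 1111 XOR 1011 = 0100
  pos 6: 1001 XOR 1011 = 0010
  pos 8: 1011 XOR 1011 = 0000
Remainder = 000 (zero — the frame passes the CRC check).

000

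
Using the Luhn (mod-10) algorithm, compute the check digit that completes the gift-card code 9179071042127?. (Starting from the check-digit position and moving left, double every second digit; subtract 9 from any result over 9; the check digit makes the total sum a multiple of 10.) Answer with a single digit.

8

Partial digits right→left: 7 2 1 2 4 0 1 7 0 9 7 1 9
Double every second digit counting from the check-digit position (so the 1st, 3rd, 5th, ... of the partial from the right).
  doubled (with −9 where >9): 5 2 8 2 0 5 9 → sum 31
  kept as-is: 2 2 0 7 9 1 → sum 21
Total = 31 + 21 = 52.
Check digit = (10 − (52 mod 10)) mod 10 = 8.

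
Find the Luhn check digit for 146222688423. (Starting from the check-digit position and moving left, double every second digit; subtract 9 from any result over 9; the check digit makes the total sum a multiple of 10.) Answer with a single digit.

8

Partial digits right→left: 3 2 4 8 8 6 2 2 2 6 4 1
Double every second digit counting from the check-digit position (so the 1st, 3rd, 5th, ... of the partial from the right).
  doubled (with −9 where >9): 6 8 7 4 4 8 → sum 37
  kept as-is: 2 8 6 2 6 1 → sum 25
Total = 37 + 25 = 62.
Check digit = (10 − (62 mod 10)) mod 10 = 8.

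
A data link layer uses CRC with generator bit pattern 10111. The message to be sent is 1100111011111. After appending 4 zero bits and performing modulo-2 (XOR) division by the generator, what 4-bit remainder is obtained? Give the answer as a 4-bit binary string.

0110

Append 4 zeros: 11001110111110000. Divide by 10111 (XOR where the leading bit is 1):
  pos 0: 11001 XOR 10111 = 01110
  pos 1: 11101 XOR 10111 = 01010
  pos 2: 10101 XOR 10111 = 00010
  pos 5: 10011 XOR 10111 = 00100
  pos 7: 10011 XOR 10111 = 00100
  pos 9: 10010 XOR 10111 = 00101
  pos 11: 10100 XOR 10111 = 00011
Remainder (last 4 bits) = 0110. This is the CRC / FCS.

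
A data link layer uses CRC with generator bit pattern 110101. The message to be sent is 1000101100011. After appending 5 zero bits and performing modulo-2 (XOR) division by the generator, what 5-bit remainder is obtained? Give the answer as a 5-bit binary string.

01010

Append 5 zeros: 100010110001100000. Divide by 110101 (XOR where the leading bit is 1):
  pos 0: 100010 XOR 110101 = 010111
  pos 1: 101111 XOR 110101 = 011010
  pos 2: 110101 XOR 110101 = 000000
  pos 11: 110000 XOR 110101 = 000101
Remainder (last 5 bits) = 01010. This is the CRC / FCS.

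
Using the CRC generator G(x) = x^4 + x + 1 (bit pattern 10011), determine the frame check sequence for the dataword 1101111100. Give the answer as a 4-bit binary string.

Append 4 zeros: 11011111000000. Divide by 10011 (XOR where the leading bit is 1):
  pos 0: 11011 XOR 10011 = 01000
  pos 1: 10001 XOR 10011 = 00010
  pos 4: 10110 XOR 10011 = 00101
  pos 6: 10100 XOR 10011 = 00111
  pos 8: 11100 XOR 10011 = 01111
  pos 9: 11110 XOR 10011 = 01101
Remainder (last 4 bits) = 1101. This is the CRC / FCS.

1101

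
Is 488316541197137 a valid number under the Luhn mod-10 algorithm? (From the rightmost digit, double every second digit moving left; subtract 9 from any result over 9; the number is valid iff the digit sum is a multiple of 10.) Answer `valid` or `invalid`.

From the right, keep odd positions and double even positions (subtract 9 from any doubled value over 9):
  doubled (positions 2,4,...): 6 5 2 8 3 6 7 → sum 37
  kept (positions 1,3,...): 7 1 9 1 5 1 8 4 → sum 36
Total = 73.
73 mod 10 = 3, so the number is invalid.

invalid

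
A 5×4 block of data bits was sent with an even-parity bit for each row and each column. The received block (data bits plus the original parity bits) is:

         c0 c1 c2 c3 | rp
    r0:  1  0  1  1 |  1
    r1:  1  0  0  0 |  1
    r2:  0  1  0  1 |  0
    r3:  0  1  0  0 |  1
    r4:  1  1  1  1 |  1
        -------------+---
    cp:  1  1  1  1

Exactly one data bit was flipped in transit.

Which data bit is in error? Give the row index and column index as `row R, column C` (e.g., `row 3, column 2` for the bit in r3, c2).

row 4, column 2

Recompute each row's even parity and compare to rp:
  r0: data parity 1, sent rp 1 → ok
  r1: data parity 1, sent rp 1 → ok
  r2: data parity 0, sent rp 0 → ok
  r3: data parity 1, sent rp 1 → ok
  r4: data parity 0, sent rp 1 → mismatch
Recompute each column's even parity and compare to cp:
  c0: data parity 1, sent cp 1 → ok
  c1: data parity 1, sent cp 1 → ok
  c2: data parity 0, sent cp 1 → mismatch
  c3: data parity 1, sent cp 1 → ok
Exactly one row (r4) and one column (c2) fail → the flipped bit is at their intersection.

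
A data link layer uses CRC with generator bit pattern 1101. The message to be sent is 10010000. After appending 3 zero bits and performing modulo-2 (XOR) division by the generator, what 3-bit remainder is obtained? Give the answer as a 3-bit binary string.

100

Append 3 zeros: 10010000000. Divide by 1101 (XOR where the leading bit is 1):
  pos 0: 1001 XOR 1101 = 0100
  pos 1: 1000 XOR 1101 = 0101
  pos 2: 1010 XOR 1101 = 0111
  pos 3: 1110 XOR 1101 = 0011
  pos 5: 1100 XOR 1101 = 0001
Remainder (last 3 bits) = 100. This is the CRC / FCS.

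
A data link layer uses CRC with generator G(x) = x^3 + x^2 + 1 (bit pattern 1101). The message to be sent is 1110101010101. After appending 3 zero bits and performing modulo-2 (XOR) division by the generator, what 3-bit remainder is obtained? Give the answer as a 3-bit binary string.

001

Append 3 zeros: 1110101010101000. Divide by 1101 (XOR where the leading bit is 1):
  pos 0: 1110 XOR 1101 = 0011
  pos 2: 1110 XOR 1101 = 0011
  pos 4: 1110 XOR 1101 = 0011
  pos 6: 1110 XOR 1101 = 0011
  pos 8: 1110 XOR 1101 = 0011
  pos 10: 1110 XOR 1101 = 0011
  pos 12: 1100 XOR 1101 = 0001
Remainder (last 3 bits) = 001. This is the CRC / FCS.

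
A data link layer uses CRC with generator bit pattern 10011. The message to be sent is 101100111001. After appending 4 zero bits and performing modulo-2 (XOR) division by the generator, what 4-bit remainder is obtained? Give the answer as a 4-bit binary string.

0100

Append 4 zeros: 1011001110010000. Divide by 10011 (XOR where the leading bit is 1):
  pos 0: 10110 XOR 10011 = 00101
  pos 2: 10101 XOR 10011 = 00110
  pos 4: 11011 XOR 10011 = 01000
  pos 5: 10000 XOR 10011 = 00011
  pos 8: 11010 XOR 10011 = 01001
  pos 9: 10010 XOR 10011 = 00001
Remainder (last 4 bits) = 0100. This is the CRC / FCS.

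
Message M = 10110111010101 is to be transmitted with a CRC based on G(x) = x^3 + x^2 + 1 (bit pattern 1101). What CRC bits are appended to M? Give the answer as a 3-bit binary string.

010

Append 3 zeros: 10110111010101000. Divide by 1101 (XOR where the leading bit is 1):
  pos 0: 1011 XOR 1101 = 0110
  pos 1: 1100 XOR 1101 = 0001
  pos 4: 1111 XOR 1101 = 0010
  pos 6: 1001 XOR 1101 = 0100
  pos 7: 1000 XOR 1101 = 0101
  pos 8: 1011 XOR 1101 = 0110
  pos 9: 1100 XOR 1101 = 0001
  pos 12: 1100 XOR 1101 = 0001
Remainder (last 3 bits) = 010. This is the CRC / FCS.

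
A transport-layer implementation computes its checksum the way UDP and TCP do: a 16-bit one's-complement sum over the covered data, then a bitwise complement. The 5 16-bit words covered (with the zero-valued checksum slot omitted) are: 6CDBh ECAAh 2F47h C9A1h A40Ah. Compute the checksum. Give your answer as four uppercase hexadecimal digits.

0986

One's-complement addition (fold any carry out of bit 15 back into bit 0):
  0x6CDB + 0xECAA = 0x15985 → wrap carry → 0x5986
  0x5986 + 0x2F47 = 0x088CD
  0x88CD + 0xC9A1 = 0x1526E → wrap carry → 0x526F
  0x526F + 0xA40A = 0x0F679
One's-complement sum = 0xF679.
Checksum = ~0xF679 & 0xFFFF = 0x0986.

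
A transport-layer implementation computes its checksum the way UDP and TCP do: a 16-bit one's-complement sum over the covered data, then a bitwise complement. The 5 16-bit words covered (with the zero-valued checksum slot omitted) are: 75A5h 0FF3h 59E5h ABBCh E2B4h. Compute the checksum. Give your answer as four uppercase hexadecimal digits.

One's-complement addition (fold any carry out of bit 15 back into bit 0):
  0x75A5 + 0x0FF3 = 0x08598
  0x8598 + 0x59E5 = 0x0DF7D
  0xDF7D + 0xABBC = 0x18B39 → wrap carry → 0x8B3A
  0x8B3A + 0xE2B4 = 0x16DEE → wrap carry → 0x6DEF
One's-complement sum = 0x6DEF.
Checksum = ~0x6DEF & 0xFFFF = 0x9210.

9210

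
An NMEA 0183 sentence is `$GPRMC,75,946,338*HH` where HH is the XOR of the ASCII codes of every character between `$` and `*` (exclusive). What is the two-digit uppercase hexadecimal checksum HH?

XOR the ASCII codes of the payload characters:
  'G' = 0x47 → acc = 0x47
  'P' = 0x50 → acc = 0x17
  'R' = 0x52 → acc = 0x45
  'M' = 0x4D → acc = 0x08
  'C' = 0x43 → acc = 0x4B
  ',' = 0x2C → acc = 0x67
  '7' = 0x37 → acc = 0x50
  '5' = 0x35 → acc = 0x65
  ',' = 0x2C → acc = 0x49
  '9' = 0x39 → acc = 0x70
  '4' = 0x34 → acc = 0x44
  '6' = 0x36 → acc = 0x72
  ',' = 0x2C → acc = 0x5E
  '3' = 0x33 → acc = 0x6D
  '3' = 0x33 → acc = 0x5E
  '8' = 0x38 → acc = 0x66
Checksum = 0x66.

66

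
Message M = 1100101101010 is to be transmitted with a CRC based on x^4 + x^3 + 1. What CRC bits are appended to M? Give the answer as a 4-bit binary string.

0011

Append 4 zeros: 11001011010100000. Divide by 11001 (XOR where the leading bit is 1):
  pos 0: 11001 XOR 11001 = 00000
  pos 6: 11010 XOR 11001 = 00011
  pos 9: 11100 XOR 11001 = 00101
  pos 11: 10100 XOR 11001 = 01101
  pos 12: 11010 XOR 11001 = 00011
Remainder (last 4 bits) = 0011. This is the CRC / FCS.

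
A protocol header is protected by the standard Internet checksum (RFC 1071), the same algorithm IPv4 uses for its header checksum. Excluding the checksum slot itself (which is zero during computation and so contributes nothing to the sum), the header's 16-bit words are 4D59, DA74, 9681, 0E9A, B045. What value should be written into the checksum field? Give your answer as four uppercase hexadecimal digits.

One's-complement addition (fold any carry out of bit 15 back into bit 0):
  0x4D59 + 0xDA74 = 0x127CD → wrap carry → 0x27CE
  0x27CE + 0x9681 = 0x0BE4F
  0xBE4F + 0x0E9A = 0x0CCE9
  0xCCE9 + 0xB045 = 0x17D2E → wrap carry → 0x7D2F
One's-complement sum = 0x7D2F.
Checksum = ~0x7D2F & 0xFFFF = 0x82D0.

82D0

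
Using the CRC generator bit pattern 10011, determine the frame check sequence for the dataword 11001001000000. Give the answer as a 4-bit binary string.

1100

Append 4 zeros: 110010010000000000. Divide by 10011 (XOR where the leading bit is 1):
  pos 0: 11001 XOR 10011 = 01010
  pos 1: 10100 XOR 10011 = 00111
  pos 3: 11101 XOR 10011 = 01110
  pos 4: 11100 XOR 10011 = 01111
  pos 5: 11110 XOR 10011 = 01101
  pos 6: 11010 XOR 10011 = 01001
  pos 7: 10010 XOR 10011 = 00001
  pos 11: 10000 XOR 10011 = 00011
Remainder (last 4 bits) = 1100. This is the CRC / FCS.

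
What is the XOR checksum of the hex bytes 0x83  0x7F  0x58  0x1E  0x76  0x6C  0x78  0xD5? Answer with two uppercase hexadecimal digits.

0D

XOR the bytes together:
  start with 0x83
  0x83 ⊕ 0x7F = 0xFC
  0xFC ⊕ 0x58 = 0xA4
  0xA4 ⊕ 0x1E = 0xBA
  0xBA ⊕ 0x76 = 0xCC
  0xCC ⊕ 0x6C = 0xA0
  0xA0 ⊕ 0x78 = 0xD8
  0xD8 ⊕ 0xD5 = 0x0D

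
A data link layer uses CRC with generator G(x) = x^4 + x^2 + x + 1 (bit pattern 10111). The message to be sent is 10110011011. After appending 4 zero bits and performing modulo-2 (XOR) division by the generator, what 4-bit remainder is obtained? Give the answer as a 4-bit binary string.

0010

Append 4 zeros: 101100110110000. Divide by 10111 (XOR where the leading bit is 1):
  pos 0: 10110 XOR 10111 = 00001
  pos 4: 10110 XOR 10111 = 00001
  pos 8: 11100 XOR 10111 = 01011
  pos 9: 10110 XOR 10111 = 00001
Remainder (last 4 bits) = 0010. This is the CRC / FCS.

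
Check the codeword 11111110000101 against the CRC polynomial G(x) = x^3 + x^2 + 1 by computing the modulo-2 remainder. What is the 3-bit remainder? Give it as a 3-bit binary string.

Modulo-2 division of 11111110000101 by 1101:
  pos 0: 1111 XOR 1101 = 0010
  pos 2: 1011 XOR 1101 = 0110
  pos 3: 1101 XOR 1101 = 0000
Remainder = 101 (nonzero — an error is detected).

101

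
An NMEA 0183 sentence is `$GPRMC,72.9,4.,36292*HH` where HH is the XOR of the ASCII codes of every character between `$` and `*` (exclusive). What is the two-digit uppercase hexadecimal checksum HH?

XOR the ASCII codes of the payload characters:
  'G' = 0x47 → acc = 0x47
  'P' = 0x50 → acc = 0x17
  'R' = 0x52 → acc = 0x45
  'M' = 0x4D → acc = 0x08
  'C' = 0x43 → acc = 0x4B
  ',' = 0x2C → acc = 0x67
  '7' = 0x37 → acc = 0x50
  '2' = 0x32 → acc = 0x62
  '.' = 0x2E → acc = 0x4C
  '9' = 0x39 → acc = 0x75
  ',' = 0x2C → acc = 0x59
  '4' = 0x34 → acc = 0x6D
  '.' = 0x2E → acc = 0x43
  ',' = 0x2C → acc = 0x6F
  '3' = 0x33 → acc = 0x5C
  '6' = 0x36 → acc = 0x6A
  '2' = 0x32 → acc = 0x58
  '9' = 0x39 → acc = 0x61
  '2' = 0x32 → acc = 0x53
Checksum = 0x53.

53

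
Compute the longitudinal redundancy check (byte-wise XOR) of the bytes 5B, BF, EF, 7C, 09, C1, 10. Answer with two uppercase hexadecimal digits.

XOR the bytes together:
  start with 0x5B
  0x5B ⊕ 0xBF = 0xE4
  0xE4 ⊕ 0xEF = 0x0B
  0x0B ⊕ 0x7C = 0x77
  0x77 ⊕ 0x09 = 0x7E
  0x7E ⊕ 0xC1 = 0xBF
  0xBF ⊕ 0x10 = 0xAF

AF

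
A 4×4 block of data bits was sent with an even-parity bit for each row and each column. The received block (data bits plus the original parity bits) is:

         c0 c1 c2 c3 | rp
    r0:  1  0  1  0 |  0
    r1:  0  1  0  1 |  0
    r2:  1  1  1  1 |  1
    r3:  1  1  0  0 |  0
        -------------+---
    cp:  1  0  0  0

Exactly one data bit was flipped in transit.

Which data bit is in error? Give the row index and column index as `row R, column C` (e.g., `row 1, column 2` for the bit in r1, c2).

Recompute each row's even parity and compare to rp:
  r0: data parity 0, sent rp 0 → ok
  r1: data parity 0, sent rp 0 → ok
  r2: data parity 0, sent rp 1 → mismatch
  r3: data parity 0, sent rp 0 → ok
Recompute each column's even parity and compare to cp:
  c0: data parity 1, sent cp 1 → ok
  c1: data parity 1, sent cp 0 → mismatch
  c2: data parity 0, sent cp 0 → ok
  c3: data parity 0, sent cp 0 → ok
Exactly one row (r2) and one column (c1) fail → the flipped bit is at their intersection.

row 2, column 1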